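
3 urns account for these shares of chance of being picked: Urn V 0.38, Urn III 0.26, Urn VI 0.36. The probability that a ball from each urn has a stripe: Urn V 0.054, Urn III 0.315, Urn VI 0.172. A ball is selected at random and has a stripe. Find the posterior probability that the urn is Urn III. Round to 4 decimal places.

Prior × likelihood for each hypothesis:
  Urn V: 0.38 × 0.054 = 0.02052
  Urn III: 0.26 × 0.315 = 0.0819
  Urn VI: 0.36 × 0.172 = 0.06192
Sum = 0.16434.
P(Urn III | evidence) = 0.0819 / 0.16434 ≈ 0.4984.

0.4984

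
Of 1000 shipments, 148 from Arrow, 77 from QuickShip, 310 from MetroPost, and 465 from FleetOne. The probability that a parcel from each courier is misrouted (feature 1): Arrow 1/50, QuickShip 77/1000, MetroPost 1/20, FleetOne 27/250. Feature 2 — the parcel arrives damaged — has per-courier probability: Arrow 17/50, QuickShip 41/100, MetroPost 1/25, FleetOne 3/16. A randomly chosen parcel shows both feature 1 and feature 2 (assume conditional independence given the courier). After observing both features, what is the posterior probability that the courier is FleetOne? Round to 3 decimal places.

0.699

Compute prior × likelihood for every hypothesis:
  Arrow: 0.148 × 0.02 × 0.34 = 0.0010064
  QuickShip: 0.077 × 0.077 × 0.41 = 0.00243089
  MetroPost: 0.31 × 0.05 × 0.04 = 0.00062
  FleetOne: 0.465 × 0.108 × 0.1875 = 0.00941625
Total = 0.01347354.
P(FleetOne | evidence) = 0.00941625 / 0.01347354 ≈ 0.699.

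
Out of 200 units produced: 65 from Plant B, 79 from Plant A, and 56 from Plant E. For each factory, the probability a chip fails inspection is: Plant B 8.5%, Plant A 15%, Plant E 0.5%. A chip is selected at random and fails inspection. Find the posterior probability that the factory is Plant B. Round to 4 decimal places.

Compute prior × likelihood for every hypothesis:
  Plant B: 0.325 × 0.085 = 0.027625
  Plant A: 0.395 × 0.15 = 0.05925
  Plant E: 0.28 × 0.005 = 0.0014
Normalizing constant = 0.088275.
P(Plant B | evidence) = 0.027625 / 0.088275 ≈ 0.3129.

0.3129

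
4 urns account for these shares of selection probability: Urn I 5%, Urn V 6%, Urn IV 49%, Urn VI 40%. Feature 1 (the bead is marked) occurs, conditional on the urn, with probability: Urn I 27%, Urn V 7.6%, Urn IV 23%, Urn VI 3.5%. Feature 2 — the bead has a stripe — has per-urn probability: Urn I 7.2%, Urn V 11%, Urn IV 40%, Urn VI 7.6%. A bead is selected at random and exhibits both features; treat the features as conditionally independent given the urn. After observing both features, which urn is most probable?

By Bayes' rule, posterior ∝ prior × likelihood:
  Urn I: 0.05 × 0.27 × 0.072 = 0.000972
  Urn V: 0.06 × 0.076 × 0.11 = 0.0005016
  Urn IV: 0.49 × 0.23 × 0.4 = 0.04508
  Urn VI: 0.4 × 0.035 × 0.076 = 0.001064
Total = 0.0476176.
Largest term belongs to Urn IV, so Urn IV is most probable.

Urn IV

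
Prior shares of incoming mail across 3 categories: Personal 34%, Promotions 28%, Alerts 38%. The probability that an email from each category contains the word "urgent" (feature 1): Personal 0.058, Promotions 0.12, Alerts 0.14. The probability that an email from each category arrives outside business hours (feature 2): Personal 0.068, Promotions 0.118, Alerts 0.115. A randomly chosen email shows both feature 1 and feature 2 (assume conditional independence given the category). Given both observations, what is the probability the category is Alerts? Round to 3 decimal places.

0.536

Unnormalized posteriors (prior × likelihood):
  Personal: 0.34 × 0.058 × 0.068 = 0.00134096
  Promotions: 0.28 × 0.12 × 0.118 = 0.0039648
  Alerts: 0.38 × 0.14 × 0.115 = 0.006118
Sum = 0.01142376.
P(Alerts | evidence) = 0.006118 / 0.01142376 ≈ 0.536.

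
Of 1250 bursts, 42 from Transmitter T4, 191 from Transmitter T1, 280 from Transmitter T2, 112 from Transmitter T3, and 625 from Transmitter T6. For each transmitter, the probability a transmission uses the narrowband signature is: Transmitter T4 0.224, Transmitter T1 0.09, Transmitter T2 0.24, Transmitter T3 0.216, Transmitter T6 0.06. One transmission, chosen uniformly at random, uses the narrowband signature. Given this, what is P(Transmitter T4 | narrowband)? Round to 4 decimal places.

Unnormalized posteriors (prior × likelihood):
  Transmitter T4: 0.0336 × 0.224 = 0.0075264
  Transmitter T1: 0.1528 × 0.09 = 0.013752
  Transmitter T2: 0.224 × 0.24 = 0.05376
  Transmitter T3: 0.0896 × 0.216 = 0.0193536
  Transmitter T6: 0.5 × 0.06 = 0.03
Normalizing constant = 0.124392.
P(Transmitter T4 | evidence) = 0.0075264 / 0.124392 ≈ 0.0605.

0.0605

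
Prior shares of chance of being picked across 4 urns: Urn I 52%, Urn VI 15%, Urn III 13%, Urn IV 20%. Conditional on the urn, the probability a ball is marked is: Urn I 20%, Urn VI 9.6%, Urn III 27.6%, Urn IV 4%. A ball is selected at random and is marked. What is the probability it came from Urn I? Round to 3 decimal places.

By Bayes' rule, posterior ∝ prior × likelihood:
  Urn I: 0.52 × 0.2 = 0.104
  Urn VI: 0.15 × 0.096 = 0.0144
  Urn III: 0.13 × 0.276 = 0.03588
  Urn IV: 0.2 × 0.04 = 0.008
Sum = 0.16228.
P(Urn I | evidence) = 0.104 / 0.16228 ≈ 0.641.

0.641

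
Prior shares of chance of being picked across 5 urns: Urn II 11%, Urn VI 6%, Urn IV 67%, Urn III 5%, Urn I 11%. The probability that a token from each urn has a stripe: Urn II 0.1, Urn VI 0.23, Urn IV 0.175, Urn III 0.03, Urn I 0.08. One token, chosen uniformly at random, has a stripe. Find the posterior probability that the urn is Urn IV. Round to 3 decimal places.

Prior × likelihood for each hypothesis:
  Urn II: 0.11 × 0.1 = 0.011
  Urn VI: 0.06 × 0.23 = 0.0138
  Urn IV: 0.67 × 0.175 = 0.11725
  Urn III: 0.05 × 0.03 = 0.0015
  Urn I: 0.11 × 0.08 = 0.0088
Total = 0.15235.
P(Urn IV | evidence) = 0.11725 / 0.15235 ≈ 0.770.

0.770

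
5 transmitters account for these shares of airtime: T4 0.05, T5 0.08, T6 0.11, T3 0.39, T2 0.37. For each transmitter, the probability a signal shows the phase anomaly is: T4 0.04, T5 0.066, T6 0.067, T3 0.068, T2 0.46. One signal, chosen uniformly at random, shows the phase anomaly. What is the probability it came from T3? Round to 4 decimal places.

0.1255

Prior × likelihood for each hypothesis:
  T4: 0.05 × 0.04 = 0.002
  T5: 0.08 × 0.066 = 0.00528
  T6: 0.11 × 0.067 = 0.00737
  T3: 0.39 × 0.068 = 0.02652
  T2: 0.37 × 0.46 = 0.1702
Sum = 0.21137.
P(T3 | evidence) = 0.02652 / 0.21137 ≈ 0.1255.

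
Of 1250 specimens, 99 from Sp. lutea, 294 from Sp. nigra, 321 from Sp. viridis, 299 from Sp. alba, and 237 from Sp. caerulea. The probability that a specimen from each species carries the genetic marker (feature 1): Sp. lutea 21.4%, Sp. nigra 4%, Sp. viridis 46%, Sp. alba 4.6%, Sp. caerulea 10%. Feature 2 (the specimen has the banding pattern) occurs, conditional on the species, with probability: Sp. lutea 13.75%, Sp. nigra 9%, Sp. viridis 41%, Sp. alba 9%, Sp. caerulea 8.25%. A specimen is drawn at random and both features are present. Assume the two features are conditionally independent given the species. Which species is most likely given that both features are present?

Prior × likelihood for each hypothesis:
  Sp. lutea: 0.0792 × 0.214 × 0.1375 = 0.00233046
  Sp. nigra: 0.2352 × 0.04 × 0.09 = 0.00084672
  Sp. viridis: 0.2568 × 0.46 × 0.41 = 0.04843248
  Sp. alba: 0.2392 × 0.046 × 0.09 = 0.000990288
  Sp. caerulea: 0.1896 × 0.1 × 0.0825 = 0.0015642
Normalizing constant = 0.054164148.
Largest term belongs to Sp. viridis, so Sp. viridis is most probable.

Sp. viridis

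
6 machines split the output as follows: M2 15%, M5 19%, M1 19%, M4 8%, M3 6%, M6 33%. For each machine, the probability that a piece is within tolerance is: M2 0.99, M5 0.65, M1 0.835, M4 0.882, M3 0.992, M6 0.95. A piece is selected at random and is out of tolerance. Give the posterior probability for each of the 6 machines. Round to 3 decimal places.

M2 0.012, M5 0.529, M1 0.249, M4 0.075, M3 0.004, M6 0.131

Taking complements, P(oversize | each) = M2 0.01, M5 0.35, M1 0.165, M4 0.118, M3 0.008, M6 0.05.
Compute prior × likelihood for every hypothesis:
  M2: 0.15 × 0.01 = 0.0015
  M5: 0.19 × 0.35 = 0.0665
  M1: 0.19 × 0.165 = 0.03135
  M4: 0.08 × 0.118 = 0.00944
  M3: 0.06 × 0.008 = 0.00048
  M6: 0.33 × 0.05 = 0.0165
Sum = 0.12577.
P(M2 | oversize) = 0.0015/0.12577 ≈ 0.012
P(M5 | oversize) = 0.0665/0.12577 ≈ 0.529
P(M1 | oversize) = 0.03135/0.12577 ≈ 0.249
P(M4 | oversize) = 0.00944/0.12577 ≈ 0.075
P(M3 | oversize) = 0.00048/0.12577 ≈ 0.004
P(M6 | oversize) = 0.0165/0.12577 ≈ 0.131
(Check: 0.012+0.529+0.249+0.075+0.004+0.131 = 1.000.)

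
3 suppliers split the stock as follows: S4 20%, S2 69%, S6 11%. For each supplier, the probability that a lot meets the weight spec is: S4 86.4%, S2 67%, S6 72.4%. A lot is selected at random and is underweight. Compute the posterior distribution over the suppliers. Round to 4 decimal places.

S4 0.0954, S2 0.7982, S6 0.1064

Taking complements, P(underweight | each) = S4 0.136, S2 0.33, S6 0.276.
Unnormalized posteriors (prior × likelihood):
  S4: 0.2 × 0.136 = 0.0272
  S2: 0.69 × 0.33 = 0.2277
  S6: 0.11 × 0.276 = 0.03036
Normalizing constant = 0.28526.
P(S4 | underweight) = 0.0272/0.28526 ≈ 0.0954
P(S2 | underweight) = 0.2277/0.28526 ≈ 0.7982
P(S6 | underweight) = 0.03036/0.28526 ≈ 0.1064
(Check: 0.0954+0.7982+0.1064 = 1.0000.)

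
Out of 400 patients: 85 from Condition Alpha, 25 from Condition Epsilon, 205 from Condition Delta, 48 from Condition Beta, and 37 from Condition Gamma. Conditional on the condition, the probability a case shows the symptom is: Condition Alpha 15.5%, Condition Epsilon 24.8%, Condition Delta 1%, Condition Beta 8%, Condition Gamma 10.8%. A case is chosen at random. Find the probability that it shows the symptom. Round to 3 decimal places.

Prior × likelihood for each hypothesis:
  Condition Alpha: 0.2125 × 0.155 = 0.0329375
  Condition Epsilon: 0.0625 × 0.248 = 0.0155
  Condition Delta: 0.5125 × 0.01 = 0.005125
  Condition Beta: 0.12 × 0.08 = 0.0096
  Condition Gamma: 0.0925 × 0.108 = 0.00999
P(symptomatic) = 0.0329375 + 0.0155 + 0.005125 + 0.0096 + 0.00999 = 0.0731525 → 0.073.

0.073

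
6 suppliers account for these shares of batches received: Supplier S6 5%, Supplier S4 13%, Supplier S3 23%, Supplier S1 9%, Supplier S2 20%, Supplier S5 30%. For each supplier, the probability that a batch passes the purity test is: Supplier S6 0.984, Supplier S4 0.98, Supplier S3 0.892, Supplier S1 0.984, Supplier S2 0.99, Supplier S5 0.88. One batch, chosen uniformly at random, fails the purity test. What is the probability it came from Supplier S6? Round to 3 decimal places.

0.012

Taking complements, P(off-spec | each) = Supplier S6 0.016, Supplier S4 0.02, Supplier S3 0.108, Supplier S1 0.016, Supplier S2 0.01, Supplier S5 0.12.
Compute prior × likelihood for every hypothesis:
  Supplier S6: 0.05 × 0.016 = 0.0008
  Supplier S4: 0.13 × 0.02 = 0.0026
  Supplier S3: 0.23 × 0.108 = 0.02484
  Supplier S1: 0.09 × 0.016 = 0.00144
  Supplier S2: 0.2 × 0.01 = 0.002
  Supplier S5: 0.3 × 0.12 = 0.036
Total = 0.06768.
P(Supplier S6 | evidence) = 0.0008 / 0.06768 ≈ 0.012.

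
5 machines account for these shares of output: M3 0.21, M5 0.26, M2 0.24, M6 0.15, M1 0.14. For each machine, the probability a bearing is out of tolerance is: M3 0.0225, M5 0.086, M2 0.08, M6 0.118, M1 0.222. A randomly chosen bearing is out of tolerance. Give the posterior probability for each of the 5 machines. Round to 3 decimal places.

Compute prior × likelihood for every hypothesis:
  M3: 0.21 × 0.0225 = 0.004725
  M5: 0.26 × 0.086 = 0.02236
  M2: 0.24 × 0.08 = 0.0192
  M6: 0.15 × 0.118 = 0.0177
  M1: 0.14 × 0.222 = 0.03108
Total = 0.095065.
P(M3 | oversize) = 0.004725/0.095065 ≈ 0.050
P(M5 | oversize) = 0.02236/0.095065 ≈ 0.235
P(M2 | oversize) = 0.0192/0.095065 ≈ 0.202
P(M6 | oversize) = 0.0177/0.095065 ≈ 0.186
P(M1 | oversize) = 0.03108/0.095065 ≈ 0.327
(Check: 0.050+0.235+0.202+0.186+0.327 = 1.000.)

M3 0.050, M5 0.235, M2 0.202, M6 0.186, M1 0.327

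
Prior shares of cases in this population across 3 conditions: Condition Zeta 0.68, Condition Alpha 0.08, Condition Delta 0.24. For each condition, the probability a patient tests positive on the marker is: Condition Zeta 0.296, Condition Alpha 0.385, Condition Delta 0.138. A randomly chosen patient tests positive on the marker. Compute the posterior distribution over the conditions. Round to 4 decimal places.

Condition Zeta 0.7590, Condition Alpha 0.1161, Condition Delta 0.1249

By Bayes' rule, posterior ∝ prior × likelihood:
  Condition Zeta: 0.68 × 0.296 = 0.20128
  Condition Alpha: 0.08 × 0.385 = 0.0308
  Condition Delta: 0.24 × 0.138 = 0.03312
Total = 0.2652.
P(Condition Zeta | marker-positive) = 0.20128/0.2652 ≈ 0.7590
P(Condition Alpha | marker-positive) = 0.0308/0.2652 ≈ 0.1161
P(Condition Delta | marker-positive) = 0.03312/0.2652 ≈ 0.1249
(Check: 0.7590+0.1161+0.1249 = 1.0000.)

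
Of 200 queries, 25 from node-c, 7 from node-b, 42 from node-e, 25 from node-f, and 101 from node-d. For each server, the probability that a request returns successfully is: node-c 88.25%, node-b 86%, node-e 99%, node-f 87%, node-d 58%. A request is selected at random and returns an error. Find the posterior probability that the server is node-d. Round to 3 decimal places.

0.848

Taking complements, P(error | each) = node-c 0.1175, node-b 0.14, node-e 0.01, node-f 0.13, node-d 0.42.
Prior × likelihood for each hypothesis:
  node-c: 0.125 × 0.1175 = 0.0146875
  node-b: 0.035 × 0.14 = 0.0049
  node-e: 0.21 × 0.01 = 0.0021
  node-f: 0.125 × 0.13 = 0.01625
  node-d: 0.505 × 0.42 = 0.2121
Sum = 0.2500375.
P(node-d | evidence) = 0.2121 / 0.2500375 ≈ 0.848.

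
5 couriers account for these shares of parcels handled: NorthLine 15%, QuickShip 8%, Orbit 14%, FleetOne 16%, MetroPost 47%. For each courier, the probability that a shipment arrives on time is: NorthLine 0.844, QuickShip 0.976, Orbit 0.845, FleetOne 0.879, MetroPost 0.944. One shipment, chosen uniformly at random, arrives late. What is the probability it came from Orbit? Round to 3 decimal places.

0.234

Taking complements, P(late | each) = NorthLine 0.156, QuickShip 0.024, Orbit 0.155, FleetOne 0.121, MetroPost 0.056.
Prior × likelihood for each hypothesis:
  NorthLine: 0.15 × 0.156 = 0.0234
  QuickShip: 0.08 × 0.024 = 0.00192
  Orbit: 0.14 × 0.155 = 0.0217
  FleetOne: 0.16 × 0.121 = 0.01936
  MetroPost: 0.47 × 0.056 = 0.02632
Sum = 0.0927.
P(Orbit | evidence) = 0.0217 / 0.0927 ≈ 0.234.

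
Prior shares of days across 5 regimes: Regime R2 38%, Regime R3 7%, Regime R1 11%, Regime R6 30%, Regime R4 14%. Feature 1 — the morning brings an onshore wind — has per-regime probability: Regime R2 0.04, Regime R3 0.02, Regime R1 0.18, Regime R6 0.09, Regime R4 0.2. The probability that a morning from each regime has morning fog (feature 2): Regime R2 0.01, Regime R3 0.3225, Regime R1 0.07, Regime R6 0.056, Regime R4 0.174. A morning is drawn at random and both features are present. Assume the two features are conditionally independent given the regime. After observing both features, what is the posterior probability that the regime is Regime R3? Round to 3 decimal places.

By Bayes' rule, posterior ∝ prior × likelihood:
  Regime R2: 0.38 × 0.04 × 0.01 = 0.000152
  Regime R3: 0.07 × 0.02 × 0.3225 = 0.0004515
  Regime R1: 0.11 × 0.18 × 0.07 = 0.001386
  Regime R6: 0.3 × 0.09 × 0.056 = 0.001512
  Regime R4: 0.14 × 0.2 × 0.174 = 0.004872
Total = 0.0083735.
P(Regime R3 | evidence) = 0.0004515 / 0.0083735 ≈ 0.054.

0.054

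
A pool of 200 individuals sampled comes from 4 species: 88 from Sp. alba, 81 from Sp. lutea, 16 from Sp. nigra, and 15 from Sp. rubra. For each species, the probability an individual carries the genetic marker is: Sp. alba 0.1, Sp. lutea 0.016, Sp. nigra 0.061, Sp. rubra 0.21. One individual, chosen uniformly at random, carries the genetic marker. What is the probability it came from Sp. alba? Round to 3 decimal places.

0.619

Prior × likelihood for each hypothesis:
  Sp. alba: 0.44 × 0.1 = 0.044
  Sp. lutea: 0.405 × 0.016 = 0.00648
  Sp. nigra: 0.08 × 0.061 = 0.00488
  Sp. rubra: 0.075 × 0.21 = 0.01575
Normalizing constant = 0.07111.
P(Sp. alba | evidence) = 0.044 / 0.07111 ≈ 0.619.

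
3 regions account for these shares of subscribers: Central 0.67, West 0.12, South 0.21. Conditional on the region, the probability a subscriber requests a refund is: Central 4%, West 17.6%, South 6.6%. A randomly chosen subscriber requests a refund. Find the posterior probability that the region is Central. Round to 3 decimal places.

Prior × likelihood for each hypothesis:
  Central: 0.67 × 0.04 = 0.0268
  West: 0.12 × 0.176 = 0.02112
  South: 0.21 × 0.066 = 0.01386
Total = 0.06178.
P(Central | evidence) = 0.0268 / 0.06178 ≈ 0.434.

0.434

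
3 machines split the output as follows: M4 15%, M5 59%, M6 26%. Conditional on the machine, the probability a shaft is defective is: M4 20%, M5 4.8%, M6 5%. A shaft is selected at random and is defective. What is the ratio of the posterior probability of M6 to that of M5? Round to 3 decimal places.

By Bayes' rule, posterior ∝ prior × likelihood:
  M4: 0.15 × 0.2 = 0.03
  M5: 0.59 × 0.048 = 0.02832
  M6: 0.26 × 0.05 = 0.013
Total = 0.07132.
The ratio is 0.013 / 0.02832 (the normalizer cancels) = 0.459.

0.459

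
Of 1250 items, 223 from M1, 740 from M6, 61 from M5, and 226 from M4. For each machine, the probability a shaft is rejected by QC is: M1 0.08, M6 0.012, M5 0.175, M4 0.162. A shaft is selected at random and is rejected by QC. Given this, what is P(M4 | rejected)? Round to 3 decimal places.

0.495

Unnormalized posteriors (prior × likelihood):
  M1: 0.1784 × 0.08 = 0.014272
  M6: 0.592 × 0.012 = 0.007104
  M5: 0.0488 × 0.175 = 0.00854
  M4: 0.1808 × 0.162 = 0.0292896
Sum = 0.0592056.
P(M4 | evidence) = 0.0292896 / 0.0592056 ≈ 0.495.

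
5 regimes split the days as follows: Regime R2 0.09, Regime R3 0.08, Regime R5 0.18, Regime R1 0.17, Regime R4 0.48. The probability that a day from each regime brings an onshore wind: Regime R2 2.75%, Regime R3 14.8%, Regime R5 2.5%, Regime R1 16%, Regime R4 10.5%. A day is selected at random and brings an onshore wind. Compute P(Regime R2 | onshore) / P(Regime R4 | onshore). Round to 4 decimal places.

0.0491

Prior × likelihood for each hypothesis:
  Regime R2: 0.09 × 0.0275 = 0.002475
  Regime R3: 0.08 × 0.148 = 0.01184
  Regime R5: 0.18 × 0.025 = 0.0045
  Regime R1: 0.17 × 0.16 = 0.0272
  Regime R4: 0.48 × 0.105 = 0.0504
Normalizing constant = 0.096415.
The ratio is 0.002475 / 0.0504 (the normalizer cancels) = 0.0491.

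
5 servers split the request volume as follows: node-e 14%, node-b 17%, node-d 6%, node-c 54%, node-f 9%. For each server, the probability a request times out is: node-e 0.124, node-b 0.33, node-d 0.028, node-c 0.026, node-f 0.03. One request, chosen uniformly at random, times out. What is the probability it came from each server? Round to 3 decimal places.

Unnormalized posteriors (prior × likelihood):
  node-e: 0.14 × 0.124 = 0.01736
  node-b: 0.17 × 0.33 = 0.0561
  node-d: 0.06 × 0.028 = 0.00168
  node-c: 0.54 × 0.026 = 0.01404
  node-f: 0.09 × 0.03 = 0.0027
Sum = 0.09188.
P(node-e | timeout) = 0.01736/0.09188 ≈ 0.189
P(node-b | timeout) = 0.0561/0.09188 ≈ 0.611
P(node-d | timeout) = 0.00168/0.09188 ≈ 0.018
P(node-c | timeout) = 0.01404/0.09188 ≈ 0.153
P(node-f | timeout) = 0.0027/0.09188 ≈ 0.029

node-e 0.189, node-b 0.611, node-d 0.018, node-c 0.153, node-f 0.029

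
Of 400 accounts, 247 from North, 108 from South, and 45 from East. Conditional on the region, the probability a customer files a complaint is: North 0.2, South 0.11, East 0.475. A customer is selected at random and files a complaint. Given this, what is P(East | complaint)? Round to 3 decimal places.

0.259

By Bayes' rule, posterior ∝ prior × likelihood:
  North: 0.6175 × 0.2 = 0.1235
  South: 0.27 × 0.11 = 0.0297
  East: 0.1125 × 0.475 = 0.0534375
Normalizing constant = 0.2066375.
P(East | evidence) = 0.0534375 / 0.2066375 ≈ 0.259.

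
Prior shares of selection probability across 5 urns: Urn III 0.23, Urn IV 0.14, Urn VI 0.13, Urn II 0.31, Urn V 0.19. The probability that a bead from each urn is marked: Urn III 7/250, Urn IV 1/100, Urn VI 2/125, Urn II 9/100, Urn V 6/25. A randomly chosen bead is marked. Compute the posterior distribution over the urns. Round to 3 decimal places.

Prior × likelihood for each hypothesis:
  Urn III: 0.23 × 0.028 = 0.00644
  Urn IV: 0.14 × 0.01 = 0.0014
  Urn VI: 0.13 × 0.016 = 0.00208
  Urn II: 0.31 × 0.09 = 0.0279
  Urn V: 0.19 × 0.24 = 0.0456
Total = 0.08342.
P(Urn III | marked) = 0.00644/0.08342 ≈ 0.077
P(Urn IV | marked) = 0.0014/0.08342 ≈ 0.017
P(Urn VI | marked) = 0.00208/0.08342 ≈ 0.025
P(Urn II | marked) = 0.0279/0.08342 ≈ 0.334
P(Urn V | marked) = 0.0456/0.08342 ≈ 0.547

Urn III 0.077, Urn IV 0.017, Urn VI 0.025, Urn II 0.334, Urn V 0.547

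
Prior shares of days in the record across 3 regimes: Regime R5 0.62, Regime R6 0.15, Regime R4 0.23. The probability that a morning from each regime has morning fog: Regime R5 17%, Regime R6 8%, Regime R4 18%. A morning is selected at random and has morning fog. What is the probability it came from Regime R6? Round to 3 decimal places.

0.076

Prior × likelihood for each hypothesis:
  Regime R5: 0.62 × 0.17 = 0.1054
  Regime R6: 0.15 × 0.08 = 0.012
  Regime R4: 0.23 × 0.18 = 0.0414
Total = 0.1588.
P(Regime R6 | evidence) = 0.012 / 0.1588 ≈ 0.076.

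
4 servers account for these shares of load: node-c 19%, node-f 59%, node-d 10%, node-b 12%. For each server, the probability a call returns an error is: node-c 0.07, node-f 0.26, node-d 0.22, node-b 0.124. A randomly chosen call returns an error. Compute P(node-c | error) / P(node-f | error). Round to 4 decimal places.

Unnormalized posteriors (prior × likelihood):
  node-c: 0.19 × 0.07 = 0.0133
  node-f: 0.59 × 0.26 = 0.1534
  node-d: 0.1 × 0.22 = 0.022
  node-b: 0.12 × 0.124 = 0.01488
Sum = 0.20358.
The ratio is 0.0133 / 0.1534 (the normalizer cancels) = 0.0867.

0.0867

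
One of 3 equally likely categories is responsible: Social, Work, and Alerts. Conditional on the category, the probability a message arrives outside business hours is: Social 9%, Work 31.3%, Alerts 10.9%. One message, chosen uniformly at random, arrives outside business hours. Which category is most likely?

Work

With a uniform prior (1/3 each), posterior ∝ likelihood:
  Social: 0.09
  Work: 0.313
  Alerts: 0.109
Sum = 0.512.
Largest term belongs to Work, so Work is most probable.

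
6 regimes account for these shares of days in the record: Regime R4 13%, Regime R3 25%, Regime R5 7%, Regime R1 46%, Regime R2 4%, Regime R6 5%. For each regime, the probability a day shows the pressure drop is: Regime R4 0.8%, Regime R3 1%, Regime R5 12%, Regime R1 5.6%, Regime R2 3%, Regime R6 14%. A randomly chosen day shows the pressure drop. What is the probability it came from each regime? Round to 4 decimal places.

By Bayes' rule, posterior ∝ prior × likelihood:
  Regime R4: 0.13 × 0.008 = 0.00104
  Regime R3: 0.25 × 0.01 = 0.0025
  Regime R5: 0.07 × 0.12 = 0.0084
  Regime R1: 0.46 × 0.056 = 0.02576
  Regime R2: 0.04 × 0.03 = 0.0012
  Regime R6: 0.05 × 0.14 = 0.007
Total = 0.0459.
P(Regime R4 | drop) = 0.00104/0.0459 ≈ 0.0227
P(Regime R3 | drop) = 0.0025/0.0459 ≈ 0.0545
P(Regime R5 | drop) = 0.0084/0.0459 ≈ 0.1830
P(Regime R1 | drop) = 0.02576/0.0459 ≈ 0.5612
P(Regime R2 | drop) = 0.0012/0.0459 ≈ 0.0261
P(Regime R6 | drop) = 0.007/0.0459 ≈ 0.1525
(Check: 0.0227+0.0545+0.1830+0.5612+0.0261+0.1525 = 1.0000.)

Regime R4 0.0227, Regime R3 0.0545, Regime R5 0.1830, Regime R1 0.5612, Regime R2 0.0261, Regime R6 0.1525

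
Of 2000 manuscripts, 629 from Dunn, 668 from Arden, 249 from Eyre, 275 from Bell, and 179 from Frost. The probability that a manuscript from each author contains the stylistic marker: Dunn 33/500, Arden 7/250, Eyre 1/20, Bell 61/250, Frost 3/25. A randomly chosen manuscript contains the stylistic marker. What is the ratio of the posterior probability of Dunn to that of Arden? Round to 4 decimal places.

2.2195

Prior × likelihood for each hypothesis:
  Dunn: 0.3145 × 0.066 = 0.020757
  Arden: 0.334 × 0.028 = 0.009352
  Eyre: 0.1245 × 0.05 = 0.006225
  Bell: 0.1375 × 0.244 = 0.03355
  Frost: 0.0895 × 0.12 = 0.01074
Sum = 0.080624.
The ratio is 0.020757 / 0.009352 (the normalizer cancels) = 2.2195.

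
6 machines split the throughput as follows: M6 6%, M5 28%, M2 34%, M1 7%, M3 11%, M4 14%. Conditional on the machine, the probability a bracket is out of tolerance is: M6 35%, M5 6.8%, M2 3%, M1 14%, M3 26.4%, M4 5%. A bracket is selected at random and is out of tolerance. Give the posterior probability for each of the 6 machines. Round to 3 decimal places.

Prior × likelihood for each hypothesis:
  M6: 0.06 × 0.35 = 0.021
  M5: 0.28 × 0.068 = 0.01904
  M2: 0.34 × 0.03 = 0.0102
  M1: 0.07 × 0.14 = 0.0098
  M3: 0.11 × 0.264 = 0.02904
  M4: 0.14 × 0.05 = 0.007
Total = 0.09608.
P(M6 | oversize) = 0.021/0.09608 ≈ 0.219
P(M5 | oversize) = 0.01904/0.09608 ≈ 0.198
P(M2 | oversize) = 0.0102/0.09608 ≈ 0.106
P(M1 | oversize) = 0.0098/0.09608 ≈ 0.102
P(M3 | oversize) = 0.02904/0.09608 ≈ 0.302
P(M4 | oversize) = 0.007/0.09608 ≈ 0.073

M6 0.219, M5 0.198, M2 0.106, M1 0.102, M3 0.302, M4 0.073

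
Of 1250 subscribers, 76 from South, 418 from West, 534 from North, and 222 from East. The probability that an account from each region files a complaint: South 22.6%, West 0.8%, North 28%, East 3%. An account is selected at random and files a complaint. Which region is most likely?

North

Unnormalized posteriors (prior × likelihood):
  South: 0.0608 × 0.226 = 0.0137408
  West: 0.3344 × 0.008 = 0.0026752
  North: 0.4272 × 0.28 = 0.119616
  East: 0.1776 × 0.03 = 0.005328
Normalizing constant = 0.14136.
Largest term belongs to North, so North is most probable.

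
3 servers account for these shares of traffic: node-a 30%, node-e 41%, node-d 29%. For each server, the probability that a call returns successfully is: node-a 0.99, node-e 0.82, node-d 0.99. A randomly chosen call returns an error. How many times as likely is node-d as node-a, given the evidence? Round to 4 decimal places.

Taking complements, P(error | each) = node-a 0.01, node-e 0.18, node-d 0.01.
Compute prior × likelihood for every hypothesis:
  node-a: 0.3 × 0.01 = 0.003
  node-e: 0.41 × 0.18 = 0.0738
  node-d: 0.29 × 0.01 = 0.0029
Normalizing constant = 0.0797.
The ratio is 0.0029 / 0.003 (the normalizer cancels) = 0.9667.

0.9667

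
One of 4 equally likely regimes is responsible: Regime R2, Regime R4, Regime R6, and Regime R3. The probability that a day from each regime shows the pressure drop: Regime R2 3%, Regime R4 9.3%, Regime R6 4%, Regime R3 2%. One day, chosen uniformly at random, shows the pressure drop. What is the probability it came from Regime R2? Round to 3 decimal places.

Since the prior is uniform, the posterior is proportional to the likelihood:
  Regime R2: 0.03
  Regime R4: 0.093
  Regime R6: 0.04
  Regime R3: 0.02
Sum = 0.183.
P(Regime R2 | evidence) = 0.03 / 0.183 ≈ 0.164.

0.164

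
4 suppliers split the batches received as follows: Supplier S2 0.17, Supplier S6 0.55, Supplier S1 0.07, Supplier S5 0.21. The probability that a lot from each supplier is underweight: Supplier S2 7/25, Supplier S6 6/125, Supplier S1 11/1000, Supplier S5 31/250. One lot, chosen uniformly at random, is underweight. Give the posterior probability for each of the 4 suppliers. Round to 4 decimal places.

Supplier S2 0.4722, Supplier S6 0.2619, Supplier S1 0.0076, Supplier S5 0.2583

Unnormalized posteriors (prior × likelihood):
  Supplier S2: 0.17 × 0.28 = 0.0476
  Supplier S6: 0.55 × 0.048 = 0.0264
  Supplier S1: 0.07 × 0.011 = 0.00077
  Supplier S5: 0.21 × 0.124 = 0.02604
Sum = 0.10081.
P(Supplier S2 | underweight) = 0.0476/0.10081 ≈ 0.4722
P(Supplier S6 | underweight) = 0.0264/0.10081 ≈ 0.2619
P(Supplier S1 | underweight) = 0.00077/0.10081 ≈ 0.0076
P(Supplier S5 | underweight) = 0.02604/0.10081 ≈ 0.2583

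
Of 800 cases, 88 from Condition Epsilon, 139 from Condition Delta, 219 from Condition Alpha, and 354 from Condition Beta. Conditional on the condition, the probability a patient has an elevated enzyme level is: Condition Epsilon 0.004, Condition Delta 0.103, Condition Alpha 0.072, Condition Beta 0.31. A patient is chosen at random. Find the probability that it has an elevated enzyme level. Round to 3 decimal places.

Compute prior × likelihood for every hypothesis:
  Condition Epsilon: 0.11 × 0.004 = 0.00044
  Condition Delta: 0.17375 × 0.103 = 0.01789625
  Condition Alpha: 0.27375 × 0.072 = 0.01971
  Condition Beta: 0.4425 × 0.31 = 0.137175
P(elevated) = 0.00044 + 0.01789625 + 0.01971 + 0.137175 = 0.17522125 → 0.175.

0.175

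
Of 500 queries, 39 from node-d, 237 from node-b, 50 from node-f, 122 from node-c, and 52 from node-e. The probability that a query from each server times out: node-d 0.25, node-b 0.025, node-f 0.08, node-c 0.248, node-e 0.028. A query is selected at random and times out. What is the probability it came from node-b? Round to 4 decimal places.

0.1153

Compute prior × likelihood for every hypothesis:
  node-d: 0.078 × 0.25 = 0.0195
  node-b: 0.474 × 0.025 = 0.01185
  node-f: 0.1 × 0.08 = 0.008
  node-c: 0.244 × 0.248 = 0.060512
  node-e: 0.104 × 0.028 = 0.002912
Normalizing constant = 0.102774.
P(node-b | evidence) = 0.01185 / 0.102774 ≈ 0.1153.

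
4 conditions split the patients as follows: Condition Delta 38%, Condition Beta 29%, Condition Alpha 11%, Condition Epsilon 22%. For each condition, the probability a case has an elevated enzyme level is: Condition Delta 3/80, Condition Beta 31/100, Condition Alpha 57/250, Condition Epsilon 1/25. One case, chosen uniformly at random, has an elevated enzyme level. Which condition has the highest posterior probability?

Condition Beta

Compute prior × likelihood for every hypothesis:
  Condition Delta: 0.38 × 0.0375 = 0.01425
  Condition Beta: 0.29 × 0.31 = 0.0899
  Condition Alpha: 0.11 × 0.228 = 0.02508
  Condition Epsilon: 0.22 × 0.04 = 0.0088
Total = 0.13803.
Largest term belongs to Condition Beta, so Condition Beta is most probable.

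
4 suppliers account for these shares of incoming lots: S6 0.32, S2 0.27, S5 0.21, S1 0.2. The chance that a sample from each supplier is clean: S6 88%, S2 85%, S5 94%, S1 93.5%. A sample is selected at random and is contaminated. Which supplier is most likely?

Taking complements, P(contaminated | each) = S6 0.12, S2 0.15, S5 0.06, S1 0.065.
Compute prior × likelihood for every hypothesis:
  S6: 0.32 × 0.12 = 0.0384
  S2: 0.27 × 0.15 = 0.0405
  S5: 0.21 × 0.06 = 0.0126
  S1: 0.2 × 0.065 = 0.013
Total = 0.1045.
Largest term belongs to S2, so S2 is most probable.

S2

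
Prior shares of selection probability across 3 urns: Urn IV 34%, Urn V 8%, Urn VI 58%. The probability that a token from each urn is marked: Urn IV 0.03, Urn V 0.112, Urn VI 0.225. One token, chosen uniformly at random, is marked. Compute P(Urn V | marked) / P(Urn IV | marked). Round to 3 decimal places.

0.878

Compute prior × likelihood for every hypothesis:
  Urn IV: 0.34 × 0.03 = 0.0102
  Urn V: 0.08 × 0.112 = 0.00896
  Urn VI: 0.58 × 0.225 = 0.1305
Total = 0.14966.
The ratio is 0.00896 / 0.0102 (the normalizer cancels) = 0.878.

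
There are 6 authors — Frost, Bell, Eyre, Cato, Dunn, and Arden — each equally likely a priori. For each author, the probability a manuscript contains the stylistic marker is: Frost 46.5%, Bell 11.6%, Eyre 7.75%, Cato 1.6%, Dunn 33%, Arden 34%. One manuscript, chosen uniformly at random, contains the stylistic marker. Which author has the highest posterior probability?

Frost

With a uniform prior (1/6 each), posterior ∝ likelihood:
  Frost: 0.465
  Bell: 0.116
  Eyre: 0.0775
  Cato: 0.016
  Dunn: 0.33
  Arden: 0.34
Total = 1.3445.
Largest term belongs to Frost, so Frost is most probable.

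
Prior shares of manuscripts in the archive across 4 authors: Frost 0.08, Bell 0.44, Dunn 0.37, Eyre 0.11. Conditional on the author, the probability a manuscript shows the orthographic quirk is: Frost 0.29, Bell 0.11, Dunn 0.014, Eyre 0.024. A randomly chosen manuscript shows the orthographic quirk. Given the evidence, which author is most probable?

Compute prior × likelihood for every hypothesis:
  Frost: 0.08 × 0.29 = 0.0232
  Bell: 0.44 × 0.11 = 0.0484
  Dunn: 0.37 × 0.014 = 0.00518
  Eyre: 0.11 × 0.024 = 0.00264
Normalizing constant = 0.07942.
Largest term belongs to Bell, so Bell is most probable.

Bell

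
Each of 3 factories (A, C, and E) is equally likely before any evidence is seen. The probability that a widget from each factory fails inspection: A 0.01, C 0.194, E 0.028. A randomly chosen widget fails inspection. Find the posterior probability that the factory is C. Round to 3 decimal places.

With a uniform prior (1/3 each), posterior ∝ likelihood:
  A: 0.01
  C: 0.194
  E: 0.028
Sum = 0.232.
P(C | evidence) = 0.194 / 0.232 ≈ 0.836.

0.836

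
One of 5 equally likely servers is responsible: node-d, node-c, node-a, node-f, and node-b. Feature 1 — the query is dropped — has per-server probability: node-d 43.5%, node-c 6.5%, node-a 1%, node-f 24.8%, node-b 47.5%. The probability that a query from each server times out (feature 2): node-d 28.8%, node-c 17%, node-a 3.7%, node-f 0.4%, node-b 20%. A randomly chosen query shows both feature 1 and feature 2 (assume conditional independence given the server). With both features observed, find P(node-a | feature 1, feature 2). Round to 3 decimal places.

0.002

With a uniform prior (1/5 each), posterior ∝ likelihood:
  node-d: 0.435 × 0.288 = 0.12528
  node-c: 0.065 × 0.17 = 0.01105
  node-a: 0.01 × 0.037 = 0.00037
  node-f: 0.248 × 0.004 = 0.000992
  node-b: 0.475 × 0.2 = 0.095
Normalizing constant = 0.232692.
P(node-a | evidence) = 0.00037 / 0.232692 ≈ 0.002.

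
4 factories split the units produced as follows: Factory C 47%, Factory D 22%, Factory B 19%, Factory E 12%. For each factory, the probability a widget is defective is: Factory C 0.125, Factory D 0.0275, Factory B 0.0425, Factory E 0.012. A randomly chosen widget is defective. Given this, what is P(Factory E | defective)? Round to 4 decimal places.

By Bayes' rule, posterior ∝ prior × likelihood:
  Factory C: 0.47 × 0.125 = 0.05875
  Factory D: 0.22 × 0.0275 = 0.00605
  Factory B: 0.19 × 0.0425 = 0.008075
  Factory E: 0.12 × 0.012 = 0.00144
Sum = 0.074315.
P(Factory E | evidence) = 0.00144 / 0.074315 ≈ 0.0194.

0.0194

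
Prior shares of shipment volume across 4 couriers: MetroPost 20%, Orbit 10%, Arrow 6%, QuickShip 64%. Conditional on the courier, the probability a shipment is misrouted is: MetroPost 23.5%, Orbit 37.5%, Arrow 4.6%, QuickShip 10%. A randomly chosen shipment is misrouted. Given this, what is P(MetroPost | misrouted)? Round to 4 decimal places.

By Bayes' rule, posterior ∝ prior × likelihood:
  MetroPost: 0.2 × 0.235 = 0.047
  Orbit: 0.1 × 0.375 = 0.0375
  Arrow: 0.06 × 0.046 = 0.00276
  QuickShip: 0.64 × 0.1 = 0.064
Sum = 0.15126.
P(MetroPost | evidence) = 0.047 / 0.15126 ≈ 0.3107.

0.3107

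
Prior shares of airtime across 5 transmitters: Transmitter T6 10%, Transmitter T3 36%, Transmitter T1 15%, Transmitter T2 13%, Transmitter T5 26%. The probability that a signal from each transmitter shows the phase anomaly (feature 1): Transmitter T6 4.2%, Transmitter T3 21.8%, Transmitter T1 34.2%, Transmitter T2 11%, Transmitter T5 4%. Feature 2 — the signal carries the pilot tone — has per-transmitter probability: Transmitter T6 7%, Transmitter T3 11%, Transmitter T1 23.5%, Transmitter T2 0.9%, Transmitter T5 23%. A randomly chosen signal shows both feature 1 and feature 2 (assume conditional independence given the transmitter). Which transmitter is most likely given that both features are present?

Unnormalized posteriors (prior × likelihood):
  Transmitter T6: 0.1 × 0.042 × 0.07 = 0.000294
  Transmitter T3: 0.36 × 0.218 × 0.11 = 0.0086328
  Transmitter T1: 0.15 × 0.342 × 0.235 = 0.0120555
  Transmitter T2: 0.13 × 0.11 × 0.009 = 0.0001287
  Transmitter T5: 0.26 × 0.04 × 0.23 = 0.002392
Total = 0.023503.
Largest term belongs to Transmitter T1, so Transmitter T1 is most probable.

Transmitter T1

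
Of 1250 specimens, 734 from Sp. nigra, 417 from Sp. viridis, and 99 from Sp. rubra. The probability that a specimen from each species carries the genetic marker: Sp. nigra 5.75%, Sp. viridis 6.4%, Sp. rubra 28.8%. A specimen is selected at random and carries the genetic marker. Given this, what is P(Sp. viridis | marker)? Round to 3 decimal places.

By Bayes' rule, posterior ∝ prior × likelihood:
  Sp. nigra: 0.5872 × 0.0575 = 0.033764
  Sp. viridis: 0.3336 × 0.064 = 0.0213504
  Sp. rubra: 0.0792 × 0.288 = 0.0228096
Total = 0.077924.
P(Sp. viridis | evidence) = 0.0213504 / 0.077924 ≈ 0.274.

0.274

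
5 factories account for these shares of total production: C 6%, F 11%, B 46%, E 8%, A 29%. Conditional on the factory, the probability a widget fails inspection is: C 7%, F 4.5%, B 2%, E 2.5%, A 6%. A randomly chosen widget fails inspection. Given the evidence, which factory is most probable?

A

Unnormalized posteriors (prior × likelihood):
  C: 0.06 × 0.07 = 0.0042
  F: 0.11 × 0.045 = 0.00495
  B: 0.46 × 0.02 = 0.0092
  E: 0.08 × 0.025 = 0.002
  A: 0.29 × 0.06 = 0.0174
Total = 0.03775.
Largest term belongs to A, so A is most probable.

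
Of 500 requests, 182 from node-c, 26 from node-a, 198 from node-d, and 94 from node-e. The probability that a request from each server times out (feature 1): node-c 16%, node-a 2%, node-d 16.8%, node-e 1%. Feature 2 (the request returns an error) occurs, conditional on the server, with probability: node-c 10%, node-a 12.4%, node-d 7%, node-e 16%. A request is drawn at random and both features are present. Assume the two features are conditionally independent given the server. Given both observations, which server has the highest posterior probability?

node-c

By Bayes' rule, posterior ∝ prior × likelihood:
  node-c: 0.364 × 0.16 × 0.1 = 0.005824
  node-a: 0.052 × 0.02 × 0.124 = 0.00012896
  node-d: 0.396 × 0.168 × 0.07 = 0.00465696
  node-e: 0.188 × 0.01 × 0.16 = 0.0003008
Sum = 0.01091072.
Largest term belongs to node-c, so node-c is most probable.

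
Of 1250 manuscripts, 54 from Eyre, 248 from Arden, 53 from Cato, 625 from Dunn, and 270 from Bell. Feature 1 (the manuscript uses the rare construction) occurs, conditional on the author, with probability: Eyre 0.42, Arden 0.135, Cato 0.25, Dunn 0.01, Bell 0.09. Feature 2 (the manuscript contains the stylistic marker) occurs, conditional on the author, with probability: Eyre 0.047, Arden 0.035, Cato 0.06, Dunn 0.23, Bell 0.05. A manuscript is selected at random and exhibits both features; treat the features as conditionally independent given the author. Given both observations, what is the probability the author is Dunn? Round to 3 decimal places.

Compute prior × likelihood for every hypothesis:
  Eyre: 0.0432 × 0.42 × 0.047 = 0.000852768
  Arden: 0.1984 × 0.135 × 0.035 = 0.00093744
  Cato: 0.0424 × 0.25 × 0.06 = 0.000636
  Dunn: 0.5 × 0.01 × 0.23 = 0.00115
  Bell: 0.216 × 0.09 × 0.05 = 0.000972
Normalizing constant = 0.004548208.
P(Dunn | evidence) = 0.00115 / 0.004548208 ≈ 0.253.

0.253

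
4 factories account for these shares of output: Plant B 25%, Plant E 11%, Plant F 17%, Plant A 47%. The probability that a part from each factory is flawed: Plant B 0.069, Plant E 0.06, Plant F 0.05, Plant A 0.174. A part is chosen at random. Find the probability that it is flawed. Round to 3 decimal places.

0.114

By Bayes' rule, posterior ∝ prior × likelihood:
  Plant B: 0.25 × 0.069 = 0.01725
  Plant E: 0.11 × 0.06 = 0.0066
  Plant F: 0.17 × 0.05 = 0.0085
  Plant A: 0.47 × 0.174 = 0.08178
P(flawed) = 0.01725 + 0.0066 + 0.0085 + 0.08178 = 0.11413 → 0.114.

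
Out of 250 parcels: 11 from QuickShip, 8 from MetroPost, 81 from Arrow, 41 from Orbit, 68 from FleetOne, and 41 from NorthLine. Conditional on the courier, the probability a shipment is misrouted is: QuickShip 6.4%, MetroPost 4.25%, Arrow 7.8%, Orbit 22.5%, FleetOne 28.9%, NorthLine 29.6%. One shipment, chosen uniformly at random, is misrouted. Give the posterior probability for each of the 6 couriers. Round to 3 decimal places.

Compute prior × likelihood for every hypothesis:
  QuickShip: 0.044 × 0.064 = 0.002816
  MetroPost: 0.032 × 0.0425 = 0.00136
  Arrow: 0.324 × 0.078 = 0.025272
  Orbit: 0.164 × 0.225 = 0.0369
  FleetOne: 0.272 × 0.289 = 0.078608
  NorthLine: 0.164 × 0.296 = 0.048544
Total = 0.1935.
P(QuickShip | misrouted) = 0.002816/0.1935 ≈ 0.015
P(MetroPost | misrouted) = 0.00136/0.1935 ≈ 0.007
P(Arrow | misrouted) = 0.025272/0.1935 ≈ 0.131
P(Orbit | misrouted) = 0.0369/0.1935 ≈ 0.191
P(FleetOne | misrouted) = 0.078608/0.1935 ≈ 0.406
P(NorthLine | misrouted) = 0.048544/0.1935 ≈ 0.251
(Check: 0.015+0.007+0.131+0.191+0.406+0.251 = 1.001.)

QuickShip 0.015, MetroPost 0.007, Arrow 0.131, Orbit 0.191, FleetOne 0.406, NorthLine 0.251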